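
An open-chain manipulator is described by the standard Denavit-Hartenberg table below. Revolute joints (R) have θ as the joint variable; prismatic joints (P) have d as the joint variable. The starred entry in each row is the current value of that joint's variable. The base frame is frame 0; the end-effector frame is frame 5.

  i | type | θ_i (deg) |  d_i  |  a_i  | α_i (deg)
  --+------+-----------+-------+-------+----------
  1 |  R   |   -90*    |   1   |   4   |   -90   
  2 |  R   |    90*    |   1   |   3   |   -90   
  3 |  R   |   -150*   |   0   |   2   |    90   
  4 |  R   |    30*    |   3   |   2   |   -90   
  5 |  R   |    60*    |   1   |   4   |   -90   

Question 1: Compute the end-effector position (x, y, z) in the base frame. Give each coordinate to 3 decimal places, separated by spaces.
3.884 -1.134 2.067

after link 1: o_1 = (0.0000, -4.0000, 1.0000)
after link 2: o_2 = (1.0000, -4.0000, -2.0000)
after link 3: o_3 = (2.0000, -4.0000, -0.2679)
after link 4: o_4 = (0.2679, -3.0000, 2.7321)
after link 5: o_5 = (3.8840, -1.1340, 2.0670)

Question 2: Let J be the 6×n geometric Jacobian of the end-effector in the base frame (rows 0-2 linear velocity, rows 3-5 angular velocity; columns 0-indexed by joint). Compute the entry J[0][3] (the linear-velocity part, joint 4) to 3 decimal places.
-1.433

axis z_3 = (-0.8660,0.0000,0.5000); lever o_n−o_3 = (1.8840,2.8660,2.3349)
cross product → J_v[:, 3] = (-1.4330,2.9641,-2.4821)
J_ω[:, 3] = z_3
entry J[0][3] = -1.4330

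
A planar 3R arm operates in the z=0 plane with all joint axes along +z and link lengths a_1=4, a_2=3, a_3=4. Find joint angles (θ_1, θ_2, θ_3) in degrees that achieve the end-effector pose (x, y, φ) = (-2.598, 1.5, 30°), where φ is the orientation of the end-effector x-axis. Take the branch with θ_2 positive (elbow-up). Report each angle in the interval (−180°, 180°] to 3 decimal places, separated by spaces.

159.429 60.003 170.568

wrist centre = target − a_3·(cos φ, sin φ) = (-6.0621, -0.5000)
cos θ_2 = (36.9991−4²−3²)/(2·4·3) = 0.5000; θ_2 = 60.0025° (elbow-up)
β = atan2(-0.5000,-6.0621) = -175.2849°; ψ = atan2(2.5981,5.4999) = 25.2860°
θ_1 = β − ψ = -200.5710°
θ_3 = φ − θ_1 − θ_2 = 170.5684° (wrapped to (-180°,180°])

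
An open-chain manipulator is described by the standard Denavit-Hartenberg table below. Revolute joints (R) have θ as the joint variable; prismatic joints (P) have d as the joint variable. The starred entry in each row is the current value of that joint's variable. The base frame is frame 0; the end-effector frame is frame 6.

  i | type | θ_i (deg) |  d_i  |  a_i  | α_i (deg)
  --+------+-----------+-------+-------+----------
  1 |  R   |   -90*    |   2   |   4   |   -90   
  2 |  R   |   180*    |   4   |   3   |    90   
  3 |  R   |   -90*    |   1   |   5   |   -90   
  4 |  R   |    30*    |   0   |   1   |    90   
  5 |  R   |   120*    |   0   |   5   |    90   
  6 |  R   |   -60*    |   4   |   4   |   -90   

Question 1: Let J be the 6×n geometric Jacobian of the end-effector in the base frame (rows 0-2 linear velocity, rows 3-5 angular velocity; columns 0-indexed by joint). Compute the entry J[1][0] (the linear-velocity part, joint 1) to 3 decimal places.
-0.103

axis z_0 = ẑ; lever o_n−o_0 = (-0.1029,7.0622,4.4821)
cross product → J_v[:, 0] = (-7.0622,-0.1029,0.0000)
J_ω[:, 0] = z_0
entry J[1][0] = -0.1029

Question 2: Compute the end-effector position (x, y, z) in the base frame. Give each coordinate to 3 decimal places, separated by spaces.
-0.103 7.062 4.482

after link 1: o_1 = (0.0000, -4.0000, 2.0000)
after link 2: o_2 = (4.0000, -1.0000, 2.0000)
after link 3: o_3 = (-1.0000, -1.0000, 1.0000)
after link 4: o_4 = (-1.8660, -1.0000, 1.5000)
after link 5: o_5 = (0.2990, 3.3301, 0.2500)
after link 6: o_6 = (-0.1029, 7.0622, 4.4821)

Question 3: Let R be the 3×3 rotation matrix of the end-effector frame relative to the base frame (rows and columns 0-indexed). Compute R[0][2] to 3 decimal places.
End-effector z-axis (col 2 of R) = (0.1250,0.7500,-0.6495)
R[0][2] = 0.1250

0.125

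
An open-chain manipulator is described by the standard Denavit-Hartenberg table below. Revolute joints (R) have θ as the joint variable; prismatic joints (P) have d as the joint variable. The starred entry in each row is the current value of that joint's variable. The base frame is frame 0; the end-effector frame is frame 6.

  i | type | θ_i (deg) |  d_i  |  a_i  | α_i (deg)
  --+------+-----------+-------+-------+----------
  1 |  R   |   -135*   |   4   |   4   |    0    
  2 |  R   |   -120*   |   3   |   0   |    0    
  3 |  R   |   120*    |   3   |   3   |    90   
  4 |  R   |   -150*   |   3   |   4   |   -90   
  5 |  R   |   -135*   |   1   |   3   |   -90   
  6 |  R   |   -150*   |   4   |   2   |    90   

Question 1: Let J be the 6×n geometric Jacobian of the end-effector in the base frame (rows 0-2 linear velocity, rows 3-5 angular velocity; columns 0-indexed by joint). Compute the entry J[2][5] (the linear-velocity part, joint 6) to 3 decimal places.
-1.146

axis z_5 = (-0.0670,0.9330,-0.3536); lever o_n−o_5 = (0.9945,3.2625,-2.8926)
cross product → J_v[:, 5] = (-1.5454,-0.5454,-1.1464)
J_ω[:, 5] = z_5
entry J[2][5] = -1.1464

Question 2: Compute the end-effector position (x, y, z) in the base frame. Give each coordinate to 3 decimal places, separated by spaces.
after link 1: o_1 = (-2.8284, -2.8284, 4.0000)
after link 2: o_2 = (-2.8284, -2.8284, 7.0000)
after link 3: o_3 = (-4.9497, -4.9497, 10.0000)
after link 4: o_4 = (-4.6216, -0.3789, 8.0000)
after link 5: o_5 = (-7.7742, -0.5315, 8.1946)
after link 6: o_6 = (-6.7796, 2.7309, 5.3020)

-6.780 2.731 5.302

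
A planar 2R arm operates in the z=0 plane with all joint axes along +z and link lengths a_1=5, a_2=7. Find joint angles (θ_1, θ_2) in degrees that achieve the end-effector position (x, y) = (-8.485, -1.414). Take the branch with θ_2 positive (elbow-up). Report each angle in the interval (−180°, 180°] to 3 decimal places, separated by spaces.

134.996 90.004

cos θ_2 = (73.9946−5²−7²)/(2·5·7) = -0.0001; θ_2 = 90.0044° (elbow-up)
β = atan2(-1.4140,-8.4850) = -170.5388°; ψ = atan2(7.0000,4.9995) = 54.4652°
θ_1 = β − ψ = -225.0040°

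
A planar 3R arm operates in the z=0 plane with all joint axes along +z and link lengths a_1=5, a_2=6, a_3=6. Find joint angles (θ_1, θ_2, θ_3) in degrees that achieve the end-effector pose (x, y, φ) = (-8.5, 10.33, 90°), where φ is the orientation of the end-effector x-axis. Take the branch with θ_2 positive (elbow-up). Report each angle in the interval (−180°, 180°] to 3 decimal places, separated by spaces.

wrist centre = target − a_3·(cos φ, sin φ) = (-8.5000, 4.3300)
cos θ_2 = (90.9989−5²−6²)/(2·5·6) = 0.5000; θ_2 = 60.0012° (elbow-up)
β = atan2(4.3300,-8.5000) = 153.0052°; ψ = atan2(5.1962,7.9999) = 33.0052°
θ_1 = β − ψ = 120.0000°
θ_3 = φ − θ_1 − θ_2 = -90.0012° (wrapped to (-180°,180°])

120.000 60.001 -90.001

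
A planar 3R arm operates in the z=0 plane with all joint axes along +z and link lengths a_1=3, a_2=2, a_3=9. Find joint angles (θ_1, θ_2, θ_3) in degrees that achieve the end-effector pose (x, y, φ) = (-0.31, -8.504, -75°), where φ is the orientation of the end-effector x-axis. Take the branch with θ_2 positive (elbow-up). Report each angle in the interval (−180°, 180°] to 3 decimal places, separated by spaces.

wrist centre = target − a_3·(cos φ, sin φ) = (-2.6394, 0.1893)
cos θ_2 = (7.0021−3²−2²)/(2·3·2) = -0.4998; θ_2 = 119.9883° (elbow-up)
β = atan2(0.1893,-2.6394) = 175.8970°; ψ = atan2(1.7323,2.0004) = 40.8917°
θ_1 = β − ψ = 135.0053°
θ_3 = φ − θ_1 − θ_2 = 30.0065° (wrapped to (-180°,180°])

135.005 119.988 30.006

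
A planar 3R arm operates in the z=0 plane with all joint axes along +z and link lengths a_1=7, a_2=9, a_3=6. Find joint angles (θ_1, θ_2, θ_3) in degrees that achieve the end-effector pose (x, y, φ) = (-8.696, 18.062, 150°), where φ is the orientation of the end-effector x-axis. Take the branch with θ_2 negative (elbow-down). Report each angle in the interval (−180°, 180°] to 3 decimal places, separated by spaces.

120.003 -30.006 60.003

wrist centre = target − a_3·(cos φ, sin φ) = (-3.4998, 15.0620)
cos θ_2 = (239.1128−7²−9²)/(2·7·9) = 0.8660; θ_2 = -30.0058° (elbow-down)
β = atan2(15.0620,-3.4998) = 103.0813°; ψ = atan2(-4.5008,14.7938) = -16.9216°
θ_1 = β − ψ = 120.0029°
θ_3 = φ − θ_1 − θ_2 = 60.0029° (wrapped to (-180°,180°])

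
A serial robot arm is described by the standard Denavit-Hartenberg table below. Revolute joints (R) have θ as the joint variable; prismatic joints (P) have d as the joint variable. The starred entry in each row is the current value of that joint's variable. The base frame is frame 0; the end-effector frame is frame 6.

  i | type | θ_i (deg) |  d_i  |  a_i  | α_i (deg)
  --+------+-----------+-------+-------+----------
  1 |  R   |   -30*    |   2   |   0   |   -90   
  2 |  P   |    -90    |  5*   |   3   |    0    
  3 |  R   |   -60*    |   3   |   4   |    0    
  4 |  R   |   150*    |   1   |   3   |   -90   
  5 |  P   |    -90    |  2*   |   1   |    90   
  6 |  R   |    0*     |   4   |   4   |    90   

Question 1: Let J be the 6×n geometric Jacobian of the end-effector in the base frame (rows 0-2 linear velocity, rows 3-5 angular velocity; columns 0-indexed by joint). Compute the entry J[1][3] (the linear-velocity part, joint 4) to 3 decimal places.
1.000

axis z_3 = (0.5000,0.8660,0.0000); lever o_n−o_3 = (2.1340,5.6962,-2.0000)
cross product → J_v[:, 3] = (-1.7321,1.0000,1.0000)
J_ω[:, 3] = z_3
entry J[1][3] = 1.0000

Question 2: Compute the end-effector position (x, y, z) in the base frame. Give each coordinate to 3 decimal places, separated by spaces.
3.134 14.356 5.000

after link 1: o_1 = (0.0000, 0.0000, 2.0000)
after link 2: o_2 = (2.5000, 4.3301, 5.0000)
after link 3: o_3 = (1.0000, 8.6603, 7.0000)
after link 4: o_4 = (4.0981, 8.0263, 7.0000)
after link 5: o_5 = (4.5981, 8.8923, 5.0000)
after link 6: o_6 = (3.1340, 14.3564, 5.0000)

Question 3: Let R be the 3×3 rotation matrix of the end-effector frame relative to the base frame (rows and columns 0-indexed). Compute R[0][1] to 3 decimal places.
-0.866

End-effector y-axis (col 1 of R) = (-0.8660,0.5000,0.0000)
R[0][1] = -0.8660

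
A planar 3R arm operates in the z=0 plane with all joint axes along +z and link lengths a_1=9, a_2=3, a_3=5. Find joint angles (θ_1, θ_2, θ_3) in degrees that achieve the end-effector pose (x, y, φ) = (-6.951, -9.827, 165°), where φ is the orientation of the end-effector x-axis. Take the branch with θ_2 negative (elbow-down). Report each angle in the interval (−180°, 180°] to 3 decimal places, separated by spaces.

wrist centre = target − a_3·(cos φ, sin φ) = (-2.1214, -11.1211)
cos θ_2 = (128.1790−9²−3²)/(2·9·3) = 0.7070; θ_2 = -45.0072° (elbow-down)
β = atan2(-11.1211,-2.1214) = -100.7995°; ψ = atan2(-2.1216,11.1211) = -10.8007°
θ_1 = β − ψ = -89.9989°
θ_3 = φ − θ_1 − θ_2 = -59.9939° (wrapped to (-180°,180°])

-89.999 -45.007 -59.994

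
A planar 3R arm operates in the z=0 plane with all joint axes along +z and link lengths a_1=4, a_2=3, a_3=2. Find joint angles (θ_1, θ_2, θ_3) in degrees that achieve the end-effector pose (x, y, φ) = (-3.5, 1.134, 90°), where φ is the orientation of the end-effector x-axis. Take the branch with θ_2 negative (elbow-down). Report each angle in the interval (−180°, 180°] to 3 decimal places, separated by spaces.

-120.000 -120.000 -30.000

wrist centre = target − a_3·(cos φ, sin φ) = (-3.5000, -0.8660)
cos θ_2 = (13.0000−4²−3²)/(2·4·3) = -0.5000; θ_2 = -120.0001° (elbow-down)
β = atan2(-0.8660,-3.5000) = -166.1025°; ψ = atan2(-2.5981,2.5000) = -46.1021°
θ_1 = β − ψ = -120.0004°
θ_3 = φ − θ_1 − θ_2 = -29.9995° (wrapped to (-180°,180°])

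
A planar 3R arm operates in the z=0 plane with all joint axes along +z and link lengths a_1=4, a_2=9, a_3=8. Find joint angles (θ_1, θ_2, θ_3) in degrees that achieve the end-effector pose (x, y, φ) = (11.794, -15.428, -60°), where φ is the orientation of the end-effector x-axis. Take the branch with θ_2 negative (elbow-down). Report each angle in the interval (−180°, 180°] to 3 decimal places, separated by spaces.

-4.956 -60.006 4.962

wrist centre = target − a_3·(cos φ, sin φ) = (7.7940, -8.4998)
cos θ_2 = (132.9930−4²−9²)/(2·4·9) = 0.4999; θ_2 = -60.0064° (elbow-down)
β = atan2(-8.4998,7.7940) = -47.4803°; ψ = atan2(-7.7947,8.4991) = -42.5246°
θ_1 = β − ψ = -4.9557°
θ_3 = φ − θ_1 − θ_2 = 4.9621° (wrapped to (-180°,180°])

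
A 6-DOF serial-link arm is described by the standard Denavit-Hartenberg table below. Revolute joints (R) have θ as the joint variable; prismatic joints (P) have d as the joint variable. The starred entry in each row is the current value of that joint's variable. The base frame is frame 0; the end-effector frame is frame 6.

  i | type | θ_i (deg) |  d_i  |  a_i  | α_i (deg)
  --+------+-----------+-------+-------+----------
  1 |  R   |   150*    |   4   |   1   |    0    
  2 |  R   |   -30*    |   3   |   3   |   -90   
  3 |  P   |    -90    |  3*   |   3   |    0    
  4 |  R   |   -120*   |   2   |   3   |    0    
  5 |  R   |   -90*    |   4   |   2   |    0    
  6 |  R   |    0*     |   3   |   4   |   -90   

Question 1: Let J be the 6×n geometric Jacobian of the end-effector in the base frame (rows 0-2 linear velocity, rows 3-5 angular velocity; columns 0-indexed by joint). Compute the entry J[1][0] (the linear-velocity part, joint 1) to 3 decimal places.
-12.959

axis z_0 = ẑ; lever o_n−o_0 = (-12.9593,-2.5538,3.3038)
cross product → J_v[:, 0] = (2.5538,-12.9593,0.0000)
J_ω[:, 0] = z_0
entry J[1][0] = -12.9593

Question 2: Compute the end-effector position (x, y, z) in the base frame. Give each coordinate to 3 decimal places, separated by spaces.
-12.959 -2.554 3.304

after link 1: o_1 = (-0.8660, 0.5000, 4.0000)
after link 2: o_2 = (-2.3660, 3.0981, 7.0000)
after link 3: o_3 = (-4.9641, 1.5981, 10.0000)
after link 4: o_4 = (-5.3971, -1.6519, 8.5000)
after link 5: o_5 = (-9.3612, -2.7859, 6.7679)
after link 6: o_6 = (-12.9593, -2.5538, 3.3038)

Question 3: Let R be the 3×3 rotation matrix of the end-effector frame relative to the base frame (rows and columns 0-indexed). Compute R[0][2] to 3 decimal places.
End-effector z-axis (col 2 of R) = (0.4330,-0.7500,-0.5000)
R[0][2] = 0.4330

0.433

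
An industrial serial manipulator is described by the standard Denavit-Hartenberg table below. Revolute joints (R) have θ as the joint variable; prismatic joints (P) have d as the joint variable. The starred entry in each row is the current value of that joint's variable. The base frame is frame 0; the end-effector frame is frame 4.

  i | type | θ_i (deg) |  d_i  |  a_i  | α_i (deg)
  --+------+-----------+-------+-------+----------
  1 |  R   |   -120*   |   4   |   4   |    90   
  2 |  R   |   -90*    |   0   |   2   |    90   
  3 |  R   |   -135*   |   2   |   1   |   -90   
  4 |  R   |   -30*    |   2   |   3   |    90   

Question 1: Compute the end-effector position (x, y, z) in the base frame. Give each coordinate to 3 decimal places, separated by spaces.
after link 1: o_1 = (-2.0000, -3.4641, 4.0000)
after link 2: o_2 = (-2.0000, -3.4641, 2.0000)
after link 3: o_3 = (-0.3876, -2.0856, 2.7071)
after link 4: o_4 = (3.1781, -2.4122, 3.1300)

3.178 -2.412 3.130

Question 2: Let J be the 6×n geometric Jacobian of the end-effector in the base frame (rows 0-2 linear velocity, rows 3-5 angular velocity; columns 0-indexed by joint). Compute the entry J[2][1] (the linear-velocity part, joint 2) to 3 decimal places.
-3.500

axis z_1 = (-0.8660,0.5000,0.0000); lever o_n−o_1 = (5.1781,1.0519,-0.8700)
cross product → J_v[:, 1] = (-0.4350,-0.7534,-3.5000)
J_ω[:, 1] = z_1
entry J[2][1] = -3.5000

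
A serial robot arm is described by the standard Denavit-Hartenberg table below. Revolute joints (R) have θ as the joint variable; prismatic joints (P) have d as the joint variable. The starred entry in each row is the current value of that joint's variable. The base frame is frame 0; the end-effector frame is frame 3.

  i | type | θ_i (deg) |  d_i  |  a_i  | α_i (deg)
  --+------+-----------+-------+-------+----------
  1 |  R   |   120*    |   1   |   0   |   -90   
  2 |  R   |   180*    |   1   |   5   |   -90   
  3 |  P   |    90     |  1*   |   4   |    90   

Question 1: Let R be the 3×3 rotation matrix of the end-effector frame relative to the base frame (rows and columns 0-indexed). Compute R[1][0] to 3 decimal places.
End-effector x-axis (col 0 of R) = (0.8660,0.5000,-0.0000)
R[1][0] = 0.5000

0.500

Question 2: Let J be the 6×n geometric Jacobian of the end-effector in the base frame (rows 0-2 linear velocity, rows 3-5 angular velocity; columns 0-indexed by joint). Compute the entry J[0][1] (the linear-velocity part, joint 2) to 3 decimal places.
axis z_1 = (-0.8660,-0.5000,0.0000); lever o_n−o_1 = (5.0981,-2.8301,1.0000)
cross product → J_v[:, 1] = (-0.5000,0.8660,5.0000)
J_ω[:, 1] = z_1
entry J[0][1] = -0.5000

-0.500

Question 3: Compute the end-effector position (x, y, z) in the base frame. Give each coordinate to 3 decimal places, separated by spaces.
after link 1: o_1 = (0.0000, 0.0000, 1.0000)
after link 2: o_2 = (1.6340, -4.8301, 1.0000)
after link 3: o_3 = (5.0981, -2.8301, 2.0000)

5.098 -2.830 2.000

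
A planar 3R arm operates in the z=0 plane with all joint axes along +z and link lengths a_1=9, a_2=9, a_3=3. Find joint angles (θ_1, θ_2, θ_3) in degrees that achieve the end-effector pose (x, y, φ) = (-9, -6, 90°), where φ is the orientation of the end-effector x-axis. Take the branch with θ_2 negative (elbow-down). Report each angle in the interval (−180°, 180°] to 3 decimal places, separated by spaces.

-90.000 -90.000 -90.000

wrist centre = target − a_3·(cos φ, sin φ) = (-9.0000, -9.0000)
cos θ_2 = (162.0000−9²−9²)/(2·9·9) = 0.0000; θ_2 = -90.0000° (elbow-down)
β = atan2(-9.0000,-9.0000) = -135.0000°; ψ = atan2(-9.0000,9.0000) = -45.0000°
θ_1 = β − ψ = -90.0000°
θ_3 = φ − θ_1 − θ_2 = -90.0000° (wrapped to (-180°,180°])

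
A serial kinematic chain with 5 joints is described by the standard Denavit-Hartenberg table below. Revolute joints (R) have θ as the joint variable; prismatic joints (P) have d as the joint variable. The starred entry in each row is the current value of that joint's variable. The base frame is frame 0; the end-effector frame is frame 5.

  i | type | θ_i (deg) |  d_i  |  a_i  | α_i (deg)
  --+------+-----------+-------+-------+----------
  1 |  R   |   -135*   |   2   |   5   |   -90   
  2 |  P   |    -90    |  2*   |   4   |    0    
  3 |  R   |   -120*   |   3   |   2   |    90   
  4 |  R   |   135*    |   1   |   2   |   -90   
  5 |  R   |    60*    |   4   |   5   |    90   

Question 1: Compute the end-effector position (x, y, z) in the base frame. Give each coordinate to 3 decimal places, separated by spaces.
after link 1: o_1 = (-3.5355, -3.5355, 2.0000)
after link 2: o_2 = (-2.1213, -4.9497, 6.0000)
after link 3: o_3 = (1.2247, -5.8463, 5.0000)
after link 4: o_4 = (1.0052, -8.0659, 4.8411)
after link 5: o_5 = (-1.0285, -8.5996, 10.8892)

-1.028 -8.600 10.889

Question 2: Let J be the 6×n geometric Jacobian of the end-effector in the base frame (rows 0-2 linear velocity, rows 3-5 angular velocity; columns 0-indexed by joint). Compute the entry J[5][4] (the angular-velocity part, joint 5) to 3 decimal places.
axis z_4 = (-0.9330,0.0670,0.3536); lever o_n−o_4 = (-2.0337,-0.5337,6.0481)
cross product → J_v[:, 4] = (0.5938,4.9239,0.6341)
J_ω[:, 4] = z_4
entry J[5][4] = 0.3536

0.354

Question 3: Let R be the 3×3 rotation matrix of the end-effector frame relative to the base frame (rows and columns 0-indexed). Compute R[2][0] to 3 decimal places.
0.927

End-effector x-axis (col 0 of R) = (0.3397,-0.1603,0.9268)
R[2][0] = 0.9268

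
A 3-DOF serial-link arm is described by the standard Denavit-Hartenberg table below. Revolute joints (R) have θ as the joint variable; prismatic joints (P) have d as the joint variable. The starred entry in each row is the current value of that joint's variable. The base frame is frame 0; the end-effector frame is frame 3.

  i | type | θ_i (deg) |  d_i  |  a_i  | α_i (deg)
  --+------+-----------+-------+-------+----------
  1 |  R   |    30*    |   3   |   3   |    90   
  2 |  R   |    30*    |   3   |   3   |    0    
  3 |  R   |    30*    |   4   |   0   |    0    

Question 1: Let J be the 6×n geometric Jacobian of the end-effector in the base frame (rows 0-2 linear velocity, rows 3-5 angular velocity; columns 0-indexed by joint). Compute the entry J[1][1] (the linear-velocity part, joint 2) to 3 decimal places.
-0.750

axis z_1 = (0.5000,-0.8660,0.0000); lever o_n−o_1 = (5.7500,-4.7631,1.5000)
cross product → J_v[:, 1] = (-1.2990,-0.7500,2.5981)
J_ω[:, 1] = z_1
entry J[1][1] = -0.7500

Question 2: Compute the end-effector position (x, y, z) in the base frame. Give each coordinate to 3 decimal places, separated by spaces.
after link 1: o_1 = (2.5981, 1.5000, 3.0000)
after link 2: o_2 = (6.3481, 0.2010, 4.5000)
after link 3: o_3 = (8.3481, -3.2631, 4.5000)

8.348 -3.263 4.500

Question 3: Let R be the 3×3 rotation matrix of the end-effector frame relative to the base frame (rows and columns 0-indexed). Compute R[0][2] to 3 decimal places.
End-effector z-axis (col 2 of R) = (0.5000,-0.8660,0.0000)
R[0][2] = 0.5000

0.500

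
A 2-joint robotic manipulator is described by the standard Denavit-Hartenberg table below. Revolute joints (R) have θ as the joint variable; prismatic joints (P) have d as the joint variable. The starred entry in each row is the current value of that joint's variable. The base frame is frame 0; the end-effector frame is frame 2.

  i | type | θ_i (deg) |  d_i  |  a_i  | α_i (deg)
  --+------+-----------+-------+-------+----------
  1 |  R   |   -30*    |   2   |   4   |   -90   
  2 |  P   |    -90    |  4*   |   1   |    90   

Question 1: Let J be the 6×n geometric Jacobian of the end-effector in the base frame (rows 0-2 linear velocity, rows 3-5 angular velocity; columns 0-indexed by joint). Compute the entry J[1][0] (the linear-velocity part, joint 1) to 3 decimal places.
5.464

axis z_0 = ẑ; lever o_n−o_0 = (5.4641,1.4641,3.0000)
cross product → J_v[:, 0] = (-1.4641,5.4641,0.0000)
J_ω[:, 0] = z_0
entry J[1][0] = 5.4641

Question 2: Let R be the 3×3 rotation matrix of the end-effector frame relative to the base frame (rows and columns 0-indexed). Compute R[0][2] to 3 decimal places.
-0.866

End-effector z-axis (col 2 of R) = (-0.8660,0.5000,0.0000)
R[0][2] = -0.8660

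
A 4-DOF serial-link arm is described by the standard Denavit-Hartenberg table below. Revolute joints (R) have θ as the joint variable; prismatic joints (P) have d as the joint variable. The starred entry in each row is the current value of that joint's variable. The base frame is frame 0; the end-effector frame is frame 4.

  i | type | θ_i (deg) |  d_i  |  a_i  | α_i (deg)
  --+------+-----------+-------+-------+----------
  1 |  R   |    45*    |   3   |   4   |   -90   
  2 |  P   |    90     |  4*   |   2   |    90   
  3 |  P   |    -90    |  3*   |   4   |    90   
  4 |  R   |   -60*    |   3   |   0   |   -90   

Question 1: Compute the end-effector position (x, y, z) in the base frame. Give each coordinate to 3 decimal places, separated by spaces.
4.950 4.950 4.000

after link 1: o_1 = (2.8284, 2.8284, 3.0000)
after link 2: o_2 = (0.0000, 5.6569, 1.0000)
after link 3: o_3 = (4.9497, 4.9497, 1.0000)
after link 4: o_4 = (4.9497, 4.9497, 4.0000)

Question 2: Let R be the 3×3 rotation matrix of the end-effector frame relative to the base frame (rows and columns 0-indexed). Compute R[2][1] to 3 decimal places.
-1.000

End-effector y-axis (col 1 of R) = (-0.0000,0.0000,-1.0000)
R[2][1] = -1.0000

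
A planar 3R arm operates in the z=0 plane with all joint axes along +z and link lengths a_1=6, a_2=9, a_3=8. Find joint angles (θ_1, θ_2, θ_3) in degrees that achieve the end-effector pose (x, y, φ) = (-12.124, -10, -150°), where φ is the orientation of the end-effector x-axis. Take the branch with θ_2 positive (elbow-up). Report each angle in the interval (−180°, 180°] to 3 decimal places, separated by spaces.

wrist centre = target − a_3·(cos φ, sin φ) = (-5.1958, -6.0000)
cos θ_2 = (62.9963−6²−9²)/(2·6·9) = -0.5000; θ_2 = 120.0023° (elbow-up)
β = atan2(-6.0000,-5.1958) = -130.8915°; ψ = atan2(7.7941,1.4997) = 79.1085°
θ_1 = β − ψ = -210.0000°
θ_3 = φ − θ_1 − θ_2 = -60.0023° (wrapped to (-180°,180°])

150.000 120.002 -60.002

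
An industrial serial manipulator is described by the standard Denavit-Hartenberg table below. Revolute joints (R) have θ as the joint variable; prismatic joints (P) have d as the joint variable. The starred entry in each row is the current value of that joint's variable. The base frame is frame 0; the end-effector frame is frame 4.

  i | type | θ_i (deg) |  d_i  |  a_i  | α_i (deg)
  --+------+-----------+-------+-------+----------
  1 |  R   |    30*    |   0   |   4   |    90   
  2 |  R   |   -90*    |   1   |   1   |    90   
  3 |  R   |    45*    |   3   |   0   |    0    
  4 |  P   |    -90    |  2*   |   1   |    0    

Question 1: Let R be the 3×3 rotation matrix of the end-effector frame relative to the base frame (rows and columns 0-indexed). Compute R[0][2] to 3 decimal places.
-0.866

End-effector z-axis (col 2 of R) = (-0.8660,-0.5000,-0.0000)
R[0][2] = -0.8660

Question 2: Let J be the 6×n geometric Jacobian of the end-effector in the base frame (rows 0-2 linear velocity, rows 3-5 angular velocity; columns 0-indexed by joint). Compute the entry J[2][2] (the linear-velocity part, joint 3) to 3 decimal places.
axis z_2 = (-0.8660,-0.5000,-0.0000); lever o_n−o_2 = (-4.6837,-1.8876,-0.7071)
cross product → J_v[:, 2] = (0.3536,-0.6124,-0.7071)
J_ω[:, 2] = z_2
entry J[2][2] = -0.7071

-0.707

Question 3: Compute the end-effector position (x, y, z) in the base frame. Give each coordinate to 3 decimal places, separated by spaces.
-0.720 -0.754 -1.707

after link 1: o_1 = (3.4641, 2.0000, 0.0000)
after link 2: o_2 = (3.9641, 1.1340, -1.0000)
after link 3: o_3 = (1.3660, -0.3660, -1.0000)
after link 4: o_4 = (-0.7196, -0.7537, -1.7071)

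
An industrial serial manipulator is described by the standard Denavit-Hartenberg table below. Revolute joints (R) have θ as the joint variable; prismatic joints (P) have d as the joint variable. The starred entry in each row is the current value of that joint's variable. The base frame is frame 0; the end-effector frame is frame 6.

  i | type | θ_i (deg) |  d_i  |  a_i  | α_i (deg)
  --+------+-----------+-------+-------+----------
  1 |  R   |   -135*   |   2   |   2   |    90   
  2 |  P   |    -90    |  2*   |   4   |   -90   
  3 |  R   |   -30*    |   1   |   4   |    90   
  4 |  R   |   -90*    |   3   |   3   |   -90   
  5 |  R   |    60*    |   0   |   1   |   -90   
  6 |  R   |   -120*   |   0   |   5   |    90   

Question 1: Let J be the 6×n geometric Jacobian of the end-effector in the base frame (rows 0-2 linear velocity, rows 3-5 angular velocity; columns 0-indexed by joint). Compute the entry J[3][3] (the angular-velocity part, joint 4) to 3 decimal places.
-0.612

axis z_3 = (-0.6124,0.6124,0.5000); lever o_n−o_3 = (-2.5726,5.7545,-1.6005)
cross product → J_v[:, 3] = (-3.8574,-2.2664,-1.9486)
J_ω[:, 3] = z_3
entry J[3][3] = -0.6124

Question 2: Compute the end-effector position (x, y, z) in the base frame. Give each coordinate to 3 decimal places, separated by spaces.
-7.522 6.462 -7.065

after link 1: o_1 = (-1.4142, -1.4142, 2.0000)
after link 2: o_2 = (-2.8284, -0.0000, -2.0000)
after link 3: o_3 = (-4.9497, 0.7071, -5.4641)
after link 4: o_4 = (-4.6655, 4.6655, -3.9641)
after link 5: o_5 = (-3.7817, 4.4888, -4.3971)
after link 6: o_6 = (-7.5223, 6.4616, -7.0646)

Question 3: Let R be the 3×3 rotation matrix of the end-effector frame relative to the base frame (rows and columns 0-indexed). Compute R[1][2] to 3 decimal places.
-0.024

End-effector z-axis (col 2 of R) = (-0.5887,-0.0237,0.8080)
R[1][2] = -0.0237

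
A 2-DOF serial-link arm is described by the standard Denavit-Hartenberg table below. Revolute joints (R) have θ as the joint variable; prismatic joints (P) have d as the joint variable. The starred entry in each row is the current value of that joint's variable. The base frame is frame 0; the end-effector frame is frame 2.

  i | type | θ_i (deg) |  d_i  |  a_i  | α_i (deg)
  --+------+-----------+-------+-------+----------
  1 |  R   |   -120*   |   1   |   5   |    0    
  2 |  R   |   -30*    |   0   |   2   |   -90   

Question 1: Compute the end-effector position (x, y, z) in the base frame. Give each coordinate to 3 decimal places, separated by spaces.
-4.232 -5.330 1.000

after link 1: o_1 = (-2.5000, -4.3301, 1.0000)
after link 2: o_2 = (-4.2321, -5.3301, 1.0000)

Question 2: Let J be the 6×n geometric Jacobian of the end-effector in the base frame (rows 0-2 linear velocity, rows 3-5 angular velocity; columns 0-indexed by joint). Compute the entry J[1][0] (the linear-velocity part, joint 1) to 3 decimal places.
-4.232

axis z_0 = ẑ; lever o_n−o_0 = (-4.2321,-5.3301,1.0000)
cross product → J_v[:, 0] = (5.3301,-4.2321,0.0000)
J_ω[:, 0] = z_0
entry J[1][0] = -4.2321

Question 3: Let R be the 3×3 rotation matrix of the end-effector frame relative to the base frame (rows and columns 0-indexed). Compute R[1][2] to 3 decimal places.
-0.866

End-effector z-axis (col 2 of R) = (0.5000,-0.8660,0.0000)
R[1][2] = -0.8660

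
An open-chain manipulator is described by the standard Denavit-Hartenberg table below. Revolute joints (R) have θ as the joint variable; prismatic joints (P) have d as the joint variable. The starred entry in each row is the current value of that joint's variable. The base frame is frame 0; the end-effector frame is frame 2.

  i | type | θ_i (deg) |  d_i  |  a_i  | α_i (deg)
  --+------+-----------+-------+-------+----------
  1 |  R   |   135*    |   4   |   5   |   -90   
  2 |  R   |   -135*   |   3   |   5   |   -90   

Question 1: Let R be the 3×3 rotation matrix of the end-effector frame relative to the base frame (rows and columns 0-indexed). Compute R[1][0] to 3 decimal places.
-0.500

End-effector x-axis (col 0 of R) = (0.5000,-0.5000,0.7071)
R[1][0] = -0.5000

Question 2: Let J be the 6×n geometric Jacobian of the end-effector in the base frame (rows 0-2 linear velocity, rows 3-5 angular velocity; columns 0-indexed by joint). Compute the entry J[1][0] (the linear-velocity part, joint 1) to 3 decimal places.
-3.157

axis z_0 = ẑ; lever o_n−o_0 = (-3.1569,-1.0858,7.5355)
cross product → J_v[:, 0] = (1.0858,-3.1569,0.0000)
J_ω[:, 0] = z_0
entry J[1][0] = -3.1569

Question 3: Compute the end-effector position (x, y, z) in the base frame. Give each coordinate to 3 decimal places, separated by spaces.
-3.157 -1.086 7.536

after link 1: o_1 = (-3.5355, 3.5355, 4.0000)
after link 2: o_2 = (-3.1569, -1.0858, 7.5355)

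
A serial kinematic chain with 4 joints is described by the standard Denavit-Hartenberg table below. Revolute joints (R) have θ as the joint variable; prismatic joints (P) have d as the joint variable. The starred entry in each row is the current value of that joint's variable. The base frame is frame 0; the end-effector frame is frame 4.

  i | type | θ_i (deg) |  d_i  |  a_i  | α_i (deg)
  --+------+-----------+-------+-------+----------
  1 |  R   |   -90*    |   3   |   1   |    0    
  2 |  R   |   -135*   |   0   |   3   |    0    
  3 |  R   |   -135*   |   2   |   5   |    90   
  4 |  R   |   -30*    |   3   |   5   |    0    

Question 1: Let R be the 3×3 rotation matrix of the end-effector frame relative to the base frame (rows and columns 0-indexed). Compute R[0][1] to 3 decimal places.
End-effector y-axis (col 1 of R) = (0.5000,0.0000,0.8660)
R[0][1] = 0.5000

0.500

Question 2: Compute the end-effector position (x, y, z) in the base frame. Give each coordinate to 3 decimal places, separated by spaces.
after link 1: o_1 = (0.0000, -1.0000, 3.0000)
after link 2: o_2 = (-2.1213, 1.1213, 3.0000)
after link 3: o_3 = (2.8787, 1.1213, 5.0000)
after link 4: o_4 = (7.2088, -1.8787, 2.5000)

7.209 -1.879 2.500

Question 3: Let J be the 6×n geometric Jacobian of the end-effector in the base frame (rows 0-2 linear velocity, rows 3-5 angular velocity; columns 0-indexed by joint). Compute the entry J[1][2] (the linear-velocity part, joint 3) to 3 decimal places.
9.330

axis z_2 = (0.0000,0.0000,1.0000); lever o_n−o_2 = (9.3301,-3.0000,-0.5000)
cross product → J_v[:, 2] = (3.0000,9.3301,-0.0000)
J_ω[:, 2] = z_2
entry J[1][2] = 9.3301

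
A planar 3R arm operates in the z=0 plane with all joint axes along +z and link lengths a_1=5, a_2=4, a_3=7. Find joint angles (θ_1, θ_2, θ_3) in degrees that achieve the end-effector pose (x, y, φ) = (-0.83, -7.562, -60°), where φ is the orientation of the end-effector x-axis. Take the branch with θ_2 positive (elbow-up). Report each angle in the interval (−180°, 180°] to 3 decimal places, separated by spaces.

149.998 120.003 30.000

wrist centre = target − a_3·(cos φ, sin φ) = (-4.3300, -1.4998)
cos θ_2 = (20.9984−5²−4²)/(2·5·4) = -0.5000; θ_2 = 120.0027° (elbow-up)
β = atan2(-1.4998,-4.3300) = -160.8950°; ψ = atan2(3.4640,2.9998) = 49.1074°
θ_1 = β − ψ = -210.0024°
θ_3 = φ − θ_1 − θ_2 = 29.9997° (wrapped to (-180°,180°])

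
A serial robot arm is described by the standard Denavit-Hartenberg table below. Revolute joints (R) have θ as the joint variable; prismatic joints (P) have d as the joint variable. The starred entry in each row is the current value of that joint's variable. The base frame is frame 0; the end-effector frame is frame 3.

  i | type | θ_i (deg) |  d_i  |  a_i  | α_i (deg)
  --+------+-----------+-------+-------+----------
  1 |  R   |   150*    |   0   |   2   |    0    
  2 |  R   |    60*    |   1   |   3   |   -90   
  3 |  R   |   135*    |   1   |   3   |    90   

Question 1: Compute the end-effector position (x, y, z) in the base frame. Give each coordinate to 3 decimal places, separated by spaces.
-1.993 -0.305 -1.121

after link 1: o_1 = (-1.7321, 1.0000, 0.0000)
after link 2: o_2 = (-4.3301, -0.5000, 1.0000)
after link 3: o_3 = (-1.9930, -0.3054, -1.1213)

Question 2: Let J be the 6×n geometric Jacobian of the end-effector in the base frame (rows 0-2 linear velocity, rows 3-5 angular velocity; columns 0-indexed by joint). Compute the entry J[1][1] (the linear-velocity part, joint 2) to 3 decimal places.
-0.261

axis z_1 = (0.0000,0.0000,1.0000); lever o_n−o_1 = (-0.2610,-1.3054,-1.1213)
cross product → J_v[:, 1] = (1.3054,-0.2610,0.0000)
J_ω[:, 1] = z_1
entry J[1][1] = -0.2610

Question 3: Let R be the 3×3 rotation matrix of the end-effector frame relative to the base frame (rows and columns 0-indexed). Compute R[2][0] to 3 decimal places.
-0.707

End-effector x-axis (col 0 of R) = (0.6124,0.3536,-0.7071)
R[2][0] = -0.7071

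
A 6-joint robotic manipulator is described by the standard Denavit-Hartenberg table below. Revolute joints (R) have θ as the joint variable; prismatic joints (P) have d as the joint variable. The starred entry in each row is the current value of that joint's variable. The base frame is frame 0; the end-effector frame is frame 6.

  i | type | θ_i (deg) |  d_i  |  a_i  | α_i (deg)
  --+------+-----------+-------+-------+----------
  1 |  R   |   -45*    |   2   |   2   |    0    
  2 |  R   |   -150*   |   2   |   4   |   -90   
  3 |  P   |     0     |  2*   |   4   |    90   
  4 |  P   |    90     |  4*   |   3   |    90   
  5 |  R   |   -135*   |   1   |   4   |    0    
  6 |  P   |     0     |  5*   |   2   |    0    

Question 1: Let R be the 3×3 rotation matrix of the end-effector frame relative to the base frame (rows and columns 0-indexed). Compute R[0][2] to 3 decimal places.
-0.966

End-effector z-axis (col 2 of R) = (-0.9659,0.2588,0.0000)
R[0][2] = -0.9659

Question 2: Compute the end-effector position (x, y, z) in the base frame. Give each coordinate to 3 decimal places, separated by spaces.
after link 1: o_1 = (1.4142, -1.4142, 2.0000)
after link 2: o_2 = (-2.4495, -0.3789, 4.0000)
after link 3: o_3 = (-6.8308, -1.2755, 4.0000)
after link 4: o_4 = (-7.6073, -4.1733, 8.0000)
after link 5: o_5 = (-7.8412, -1.1824, 5.1716)
after link 6: o_6 = (-12.3048, 1.4777, 3.7574)

-12.305 1.478 3.757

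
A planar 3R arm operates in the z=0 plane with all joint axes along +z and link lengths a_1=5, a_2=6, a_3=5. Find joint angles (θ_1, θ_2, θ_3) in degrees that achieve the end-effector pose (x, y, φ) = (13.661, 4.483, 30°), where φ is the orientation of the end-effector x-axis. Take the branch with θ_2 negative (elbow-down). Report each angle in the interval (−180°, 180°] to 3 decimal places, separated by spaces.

wrist centre = target − a_3·(cos φ, sin φ) = (9.3309, 1.9830)
cos θ_2 = (90.9975−5²−6²)/(2·5·6) = 0.5000; θ_2 = -60.0028° (elbow-down)
β = atan2(1.9830,9.3309) = 11.9980°; ψ = atan2(-5.1963,7.9997) = -33.0060°
θ_1 = β − ψ = 45.0041°
θ_3 = φ − θ_1 − θ_2 = 44.9987° (wrapped to (-180°,180°])

45.004 -60.003 44.999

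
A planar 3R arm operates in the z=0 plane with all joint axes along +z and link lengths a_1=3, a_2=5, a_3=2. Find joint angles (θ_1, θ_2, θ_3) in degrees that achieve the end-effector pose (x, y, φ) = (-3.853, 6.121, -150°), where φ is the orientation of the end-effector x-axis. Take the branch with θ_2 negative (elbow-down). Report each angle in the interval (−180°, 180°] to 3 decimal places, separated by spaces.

135.009 -45.017 120.008

wrist centre = target − a_3·(cos φ, sin φ) = (-2.1209, 7.1210)
cos θ_2 = (55.2071−3²−5²)/(2·3·5) = 0.7069; θ_2 = -45.0166° (elbow-down)
β = atan2(7.1210,-2.1209) = 106.5859°; ψ = atan2(-3.5366,6.5345) = -28.4228°
θ_1 = β − ψ = 135.0087°
θ_3 = φ − θ_1 − θ_2 = 120.0079° (wrapped to (-180°,180°])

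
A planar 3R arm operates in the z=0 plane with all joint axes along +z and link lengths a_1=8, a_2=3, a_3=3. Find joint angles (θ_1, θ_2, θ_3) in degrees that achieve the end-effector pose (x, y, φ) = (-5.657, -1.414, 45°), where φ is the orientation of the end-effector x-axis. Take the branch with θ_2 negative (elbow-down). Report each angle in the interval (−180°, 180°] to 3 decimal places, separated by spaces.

-135.002 -89.999 -89.999

wrist centre = target − a_3·(cos φ, sin φ) = (-7.7783, -3.5353)
cos θ_2 = (73.0008−8²−3²)/(2·8·3) = 0.0000; θ_2 = -89.9991° (elbow-down)
β = atan2(-3.5353,-7.7783) = -155.5578°; ψ = atan2(-3.0000,8.0000) = -20.5559°
θ_1 = β − ψ = -135.0018°
θ_3 = φ − θ_1 − θ_2 = -89.9991° (wrapped to (-180°,180°])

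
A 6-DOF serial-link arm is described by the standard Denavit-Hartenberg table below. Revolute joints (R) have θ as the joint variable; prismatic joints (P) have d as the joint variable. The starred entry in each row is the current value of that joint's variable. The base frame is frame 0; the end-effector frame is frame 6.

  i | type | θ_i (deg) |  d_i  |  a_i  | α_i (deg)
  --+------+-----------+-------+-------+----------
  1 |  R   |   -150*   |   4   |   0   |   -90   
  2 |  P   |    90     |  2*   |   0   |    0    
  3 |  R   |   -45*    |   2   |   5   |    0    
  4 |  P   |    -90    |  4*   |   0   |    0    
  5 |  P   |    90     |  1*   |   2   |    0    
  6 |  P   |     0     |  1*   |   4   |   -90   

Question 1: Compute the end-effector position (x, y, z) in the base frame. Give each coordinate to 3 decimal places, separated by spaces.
-1.736 -12.549 -3.778

after link 1: o_1 = (0.0000, 0.0000, 4.0000)
after link 2: o_2 = (1.0000, -1.7321, 4.0000)
after link 3: o_3 = (-1.0619, -5.2319, 0.4645)
after link 4: o_4 = (0.9381, -8.6960, 0.4645)
after link 5: o_5 = (0.2134, -10.2691, -0.9497)
after link 6: o_6 = (-1.7361, -12.5493, -3.7782)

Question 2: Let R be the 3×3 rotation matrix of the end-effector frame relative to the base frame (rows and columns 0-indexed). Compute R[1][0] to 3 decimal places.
End-effector x-axis (col 0 of R) = (-0.6124,-0.3536,-0.7071)
R[1][0] = -0.3536

-0.354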